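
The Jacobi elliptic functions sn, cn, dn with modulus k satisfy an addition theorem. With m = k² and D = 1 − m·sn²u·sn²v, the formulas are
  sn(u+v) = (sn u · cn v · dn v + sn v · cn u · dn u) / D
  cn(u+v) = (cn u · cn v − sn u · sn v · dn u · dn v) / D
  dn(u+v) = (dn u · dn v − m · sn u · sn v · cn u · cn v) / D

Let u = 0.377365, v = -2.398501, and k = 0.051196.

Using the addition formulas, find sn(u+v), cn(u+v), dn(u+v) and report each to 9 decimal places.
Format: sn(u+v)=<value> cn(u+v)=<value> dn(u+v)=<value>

sn u = 0.3684509434005178, cn u = 0.9296471923839002, dn u = 0.999822073740518
sn v = -0.6779656018515662, cn v = -0.7350936285304366, dn v = 0.9993974567239016
m = k² = 0.002621030416
D = 1 − m·sn²u·sn²v = 0.9998364514396833
sn(u+v) = (sn u·cn v·dn v + sn v·cn u·dn u)/D = -0.9008394214400519/0.9998364514396833 = -0.9009867765302178
cn(u+v) = (cn u·cn v − sn u·sn v·dn u·dn v)/D = -0.4337755945267677/0.9998364514396833 = -0.4338465495053376
dn(u+v) = (dn u·dn v − m·sn u·sn v·cn u·cn v)/D = 0.9987722127068107/0.9998364514396833 = 0.9989355871839437

sn(u+v)=-0.900986777 cn(u+v)=-0.433846550 dn(u+v)=0.998935587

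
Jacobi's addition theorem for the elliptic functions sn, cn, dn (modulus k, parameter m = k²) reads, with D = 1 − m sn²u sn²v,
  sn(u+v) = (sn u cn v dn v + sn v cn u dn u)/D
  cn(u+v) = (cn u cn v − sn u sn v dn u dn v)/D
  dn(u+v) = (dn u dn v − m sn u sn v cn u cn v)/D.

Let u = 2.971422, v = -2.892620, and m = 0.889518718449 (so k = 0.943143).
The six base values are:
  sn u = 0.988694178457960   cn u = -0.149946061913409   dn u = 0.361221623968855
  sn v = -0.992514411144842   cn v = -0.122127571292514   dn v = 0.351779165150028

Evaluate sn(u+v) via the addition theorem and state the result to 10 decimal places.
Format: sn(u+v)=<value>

m = k² = 0.889518718449
D = 1 − m·sn²u·sn²v = 0.143450061512213
sn(u+v) = (sn u·cn v·dn v + sn v·cn u·dn u)/D = 0.01128209725387892/0.143450061512213 = 0.07864825664726804

sn(u+v)=0.0786482566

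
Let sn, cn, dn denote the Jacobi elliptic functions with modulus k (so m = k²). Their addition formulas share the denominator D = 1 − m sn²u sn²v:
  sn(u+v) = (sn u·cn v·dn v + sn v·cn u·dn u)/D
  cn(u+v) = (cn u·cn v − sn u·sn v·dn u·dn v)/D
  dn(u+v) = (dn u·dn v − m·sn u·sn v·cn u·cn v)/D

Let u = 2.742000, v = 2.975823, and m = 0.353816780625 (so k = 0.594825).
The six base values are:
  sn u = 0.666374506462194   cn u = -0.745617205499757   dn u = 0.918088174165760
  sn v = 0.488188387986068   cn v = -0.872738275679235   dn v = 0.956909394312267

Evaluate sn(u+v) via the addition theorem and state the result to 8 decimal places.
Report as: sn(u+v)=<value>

sn(u+v)=-0.92534518

m = k² = 0.353816780625
D = 1 − m·sn²u·sn²v = 0.9625553250843236
sn(u+v) = (sn u·cn v·dn v + sn v·cn u·dn u)/D = -0.8906959319042717/0.9625553250843236 = -0.9253451814068384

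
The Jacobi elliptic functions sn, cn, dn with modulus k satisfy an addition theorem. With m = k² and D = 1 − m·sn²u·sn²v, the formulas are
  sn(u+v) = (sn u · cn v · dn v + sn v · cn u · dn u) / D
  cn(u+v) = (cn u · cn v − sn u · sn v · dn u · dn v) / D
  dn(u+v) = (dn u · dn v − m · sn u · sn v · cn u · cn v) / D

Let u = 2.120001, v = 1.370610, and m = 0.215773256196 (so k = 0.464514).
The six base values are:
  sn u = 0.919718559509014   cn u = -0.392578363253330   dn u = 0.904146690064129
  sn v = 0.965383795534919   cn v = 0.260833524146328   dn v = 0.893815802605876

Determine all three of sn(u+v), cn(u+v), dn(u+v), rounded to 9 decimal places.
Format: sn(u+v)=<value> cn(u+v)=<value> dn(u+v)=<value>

m = k² = 0.215773256196
D = 1 − m·sn²u·sn²v = 0.8298987419034222
sn(u+v) = (sn u·cn v·dn v + sn v·cn u·dn u)/D = -0.1282409189318326/0.8298987419034222 = -0.1545259830587337
cn(u+v) = (cn u·cn v − sn u·sn v·dn u·dn v)/D = -0.8199305998219618/0.8298987419034222 = -0.9879887249152856
dn(u+v) = (dn u·dn v − m·sn u·sn v·cn u·cn v)/D = 0.8277580397620409/0.8298987419034222 = 0.9974205261036166

sn(u+v)=-0.154525983 cn(u+v)=-0.987988725 dn(u+v)=0.997420526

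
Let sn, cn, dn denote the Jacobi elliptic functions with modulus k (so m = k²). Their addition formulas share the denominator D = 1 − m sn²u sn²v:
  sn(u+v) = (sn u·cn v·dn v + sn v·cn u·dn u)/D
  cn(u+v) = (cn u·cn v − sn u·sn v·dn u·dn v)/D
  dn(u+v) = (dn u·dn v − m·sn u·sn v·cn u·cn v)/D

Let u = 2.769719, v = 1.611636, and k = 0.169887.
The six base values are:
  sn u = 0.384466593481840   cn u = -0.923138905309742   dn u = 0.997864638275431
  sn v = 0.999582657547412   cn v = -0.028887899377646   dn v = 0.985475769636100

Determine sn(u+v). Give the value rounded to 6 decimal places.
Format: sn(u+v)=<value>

m = k² = 0.028861592769
D = 1 − m·sn²u·sn²v = 0.9957373964799252
sn(u+v) = (sn u·cn v·dn v + sn v·cn u·dn u)/D = -0.931728347336123/0.9957373964799252 = -0.9357169376483365

sn(u+v)=-0.935717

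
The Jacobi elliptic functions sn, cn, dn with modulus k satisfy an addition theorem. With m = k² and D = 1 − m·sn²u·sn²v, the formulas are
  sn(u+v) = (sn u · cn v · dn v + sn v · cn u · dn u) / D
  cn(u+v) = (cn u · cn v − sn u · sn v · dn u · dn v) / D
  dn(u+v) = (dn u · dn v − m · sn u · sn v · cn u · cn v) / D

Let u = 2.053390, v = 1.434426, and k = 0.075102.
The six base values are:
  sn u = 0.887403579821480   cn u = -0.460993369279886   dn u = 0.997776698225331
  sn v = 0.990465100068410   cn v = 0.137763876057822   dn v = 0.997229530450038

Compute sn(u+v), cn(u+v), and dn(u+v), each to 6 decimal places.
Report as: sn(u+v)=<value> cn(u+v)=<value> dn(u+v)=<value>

m = k² = 0.005640310404
D = 1 − m·sn²u·sn²v = 0.9956426372873026
sn(u+v) = (sn u·cn v·dn v + sn v·cn u·dn u)/D = -0.3336692279326058/0.9956426372873026 = -0.3351295087579924
cn(u+v) = (cn u·cn v − sn u·sn v·dn u·dn v)/D = -0.9380666860704914/0.9956426372873026 = -0.9421720715238946
dn(u+v) = (dn u·dn v − m·sn u·sn v·cn u·cn v)/D = 0.995327230793393/0.9956426372873026 = 0.9996832131508862

sn(u+v)=-0.335130 cn(u+v)=-0.942172 dn(u+v)=0.999683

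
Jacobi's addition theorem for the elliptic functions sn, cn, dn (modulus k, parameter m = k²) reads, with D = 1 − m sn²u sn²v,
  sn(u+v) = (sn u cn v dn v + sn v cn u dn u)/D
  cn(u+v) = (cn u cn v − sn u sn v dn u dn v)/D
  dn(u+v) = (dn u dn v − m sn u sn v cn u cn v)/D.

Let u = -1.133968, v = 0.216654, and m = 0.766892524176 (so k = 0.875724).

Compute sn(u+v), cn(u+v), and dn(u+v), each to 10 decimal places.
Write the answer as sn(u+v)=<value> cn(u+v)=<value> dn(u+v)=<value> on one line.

sn u = -0.8366006791234659, cn u = 0.5478132014566239, dn u = 0.6806257329358062
sn v = 0.2137074804249699, cn v = 0.976897698231709, dn v = 0.9823315825330156
m = k² = 0.766892524176
D = 1 − m·sn²u·sn²v = 0.9754862147074521
sn(u+v) = (sn u·cn v·dn v + sn v·cn u·dn u)/D = -0.7231512869122266/0.9754862147074521 = -0.7413239428802173
cn(u+v) = (cn u·cn v − sn u·sn v·dn u·dn v)/D = 0.6546950216104166/0.9754862147074521 = 0.6711473844935465
dn(u+v) = (dn u·dn v − m·sn u·sn v·cn u·cn v)/D = 0.741976151356745/0.9754862147074521 = 0.760621872631243

sn(u+v)=-0.7413239429 cn(u+v)=0.6711473845 dn(u+v)=0.7606218726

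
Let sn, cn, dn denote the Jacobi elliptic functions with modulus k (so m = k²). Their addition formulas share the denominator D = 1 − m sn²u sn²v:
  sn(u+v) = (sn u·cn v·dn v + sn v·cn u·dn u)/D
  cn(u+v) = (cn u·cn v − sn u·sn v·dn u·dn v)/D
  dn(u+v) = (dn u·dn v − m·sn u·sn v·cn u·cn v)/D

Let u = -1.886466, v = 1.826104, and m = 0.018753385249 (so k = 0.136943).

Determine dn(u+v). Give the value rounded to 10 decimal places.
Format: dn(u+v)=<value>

sn u = -0.9537232427861962, cn u = -0.3006858429813119, dn u = 0.9914343878296878
sn v = 0.9699974614369063, cn v = -0.2431150443842533, dn v = 0.9911382507884555
m = k² = 0.018753385249
D = 1 − m·sn²u·sn²v = 0.9839503485864124
dn(u+v) = (dn u·dn v − m·sn u·sn v·cn u·cn v)/D = 0.9839167732697063/0.9839503485864124 = 0.9999658770213819

dn(u+v)=0.9999658770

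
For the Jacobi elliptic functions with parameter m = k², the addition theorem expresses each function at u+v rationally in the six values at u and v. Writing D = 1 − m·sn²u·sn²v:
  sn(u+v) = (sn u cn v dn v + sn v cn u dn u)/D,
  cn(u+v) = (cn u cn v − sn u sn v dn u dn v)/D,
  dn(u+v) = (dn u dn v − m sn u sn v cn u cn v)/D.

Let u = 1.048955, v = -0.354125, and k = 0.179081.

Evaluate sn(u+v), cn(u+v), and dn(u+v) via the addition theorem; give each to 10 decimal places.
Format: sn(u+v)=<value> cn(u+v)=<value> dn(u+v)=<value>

sn u = 0.8644278993786798, cn u = 0.5027568067920742, dn u = 0.9879454190982198
sn v = -0.3465527021157147, cn v = 0.9380305030521645, dn v = 0.9980723579615643
m = k² = 0.032070004561
D = 1 − m·sn²u·sn²v = 0.997121971096649
sn(u+v) = (sn u·cn v·dn v + sn v·cn u·dn u)/D = 0.6371652505724873/0.997121971096649 = 0.6390043234848429
cn(u+v) = (cn u·cn v − sn u·sn v·dn u·dn v)/D = 0.7669893537113576/0.997121971096649 = 0.7692031425882751
dn(u+v) = (dn u·dn v − m·sn u·sn v·cn u·cn v)/D = 0.9905717838772963/0.997121971096649 = 0.9934309067403773

sn(u+v)=0.6390043235 cn(u+v)=0.7692031426 dn(u+v)=0.9934309067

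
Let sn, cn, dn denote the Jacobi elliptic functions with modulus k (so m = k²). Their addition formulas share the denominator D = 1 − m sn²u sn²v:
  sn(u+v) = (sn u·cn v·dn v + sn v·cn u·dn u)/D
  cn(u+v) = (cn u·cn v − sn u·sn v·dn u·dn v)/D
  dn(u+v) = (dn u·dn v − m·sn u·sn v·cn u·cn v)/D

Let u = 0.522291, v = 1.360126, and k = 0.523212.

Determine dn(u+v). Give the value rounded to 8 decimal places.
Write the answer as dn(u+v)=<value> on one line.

dn(u+v)=0.85610417

sn u = 0.4935388523093853, cn u = 0.8697237499695721, dn u = 0.9660846841634221
sn v = 0.9582014251403376, cn v = 0.2860944404545918, dn v = 0.8652489316295327
m = k² = 0.273750796944
D = 1 − m·sn²u·sn²v = 0.9387774082500547
dn(u+v) = (dn u·dn v − m·sn u·sn v·cn u·cn v)/D = 0.8036912506224188/0.9387774082500547 = 0.8561041665037021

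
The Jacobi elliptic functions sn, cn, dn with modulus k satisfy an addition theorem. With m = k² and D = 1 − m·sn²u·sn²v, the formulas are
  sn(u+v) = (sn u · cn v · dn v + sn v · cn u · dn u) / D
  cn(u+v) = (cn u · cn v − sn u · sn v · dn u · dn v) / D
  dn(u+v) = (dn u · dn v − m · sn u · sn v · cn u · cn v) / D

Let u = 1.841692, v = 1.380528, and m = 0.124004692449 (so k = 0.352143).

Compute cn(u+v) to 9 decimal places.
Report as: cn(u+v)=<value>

cn(u+v)=-0.999707058

sn u = 0.9791251132477155, cn u = -0.2032584871724874, dn u = 0.9386790926500097
sn v = 0.9742527324503528, cn v = 0.2254586731820741, dn v = 0.9393075460819889
m = k² = 0.124004692449
D = 1 − m·sn²u·sn²v = 0.8871613805181517
cn(u+v) = (cn u·cn v − sn u·sn v·dn u·dn v)/D = -0.8869014938575982/0.8871613805181517 = -0.9997070581900199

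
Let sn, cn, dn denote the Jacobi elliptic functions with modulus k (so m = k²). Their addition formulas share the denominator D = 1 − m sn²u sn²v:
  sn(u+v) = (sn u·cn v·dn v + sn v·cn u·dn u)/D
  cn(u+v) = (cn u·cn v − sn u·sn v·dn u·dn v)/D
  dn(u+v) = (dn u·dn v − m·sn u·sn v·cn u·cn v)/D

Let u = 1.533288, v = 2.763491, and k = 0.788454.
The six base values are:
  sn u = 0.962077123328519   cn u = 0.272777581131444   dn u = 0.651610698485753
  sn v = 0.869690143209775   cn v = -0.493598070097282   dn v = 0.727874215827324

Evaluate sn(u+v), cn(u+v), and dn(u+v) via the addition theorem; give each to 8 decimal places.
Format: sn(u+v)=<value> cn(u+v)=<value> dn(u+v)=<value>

sn(u+v)=-0.33830364 cn(u+v)=-0.94103701 dn(u+v)=0.96376940

m = k² = 0.621659710116
D = 1 − m·sn²u·sn²v = 0.5647872666717403
sn(u+v) = (sn u·cn v·dn v + sn v·cn u·dn u)/D = -0.1910695871362326/0.5647872666717403 = -0.3383036382215112
cn(u+v) = (cn u·cn v − sn u·sn v·dn u·dn v)/D = -0.531485718967241/0.5647872666717403 = -0.9410370069057268
dn(u+v) = (dn u·dn v − m·sn u·sn v·cn u·cn v)/D = 0.544324683036929/0.5647872666717403 = 0.9637693962978378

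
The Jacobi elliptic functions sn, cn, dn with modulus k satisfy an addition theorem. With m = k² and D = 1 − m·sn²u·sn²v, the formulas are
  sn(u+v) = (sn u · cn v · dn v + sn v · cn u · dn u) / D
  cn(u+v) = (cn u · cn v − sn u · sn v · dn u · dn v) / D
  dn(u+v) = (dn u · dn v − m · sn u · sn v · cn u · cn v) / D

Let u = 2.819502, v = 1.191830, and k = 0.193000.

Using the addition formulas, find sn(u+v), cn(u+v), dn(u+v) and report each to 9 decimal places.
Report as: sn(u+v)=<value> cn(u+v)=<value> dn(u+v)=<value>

sn u = 0.3445047796542104, cn u = -0.938784563568982, dn u = 0.9977871299526628
sn v = 0.9260967477267082, cn v = 0.3772861166939671, dn v = 0.9838969468247674
m = k² = 0.037249
D = 1 − m·sn²u·sn²v = 0.9962084408158884
sn(u+v) = (sn u·cn v·dn v + sn v·cn u·dn u)/D = -0.7395976040799382/0.9962084408158884 = -0.7424125050317907
cn(u+v) = (cn u·cn v − sn u·sn v·dn u·dn v)/D = -0.6674029079888988/0.9962084408158884 = -0.6699430366623877
dn(u+v) = (dn u·dn v − m·sn u·sn v·cn u·cn v)/D = 0.9859289439979436/0.9962084408158884 = 0.9896813795218137

sn(u+v)=-0.742412505 cn(u+v)=-0.669943037 dn(u+v)=0.989681380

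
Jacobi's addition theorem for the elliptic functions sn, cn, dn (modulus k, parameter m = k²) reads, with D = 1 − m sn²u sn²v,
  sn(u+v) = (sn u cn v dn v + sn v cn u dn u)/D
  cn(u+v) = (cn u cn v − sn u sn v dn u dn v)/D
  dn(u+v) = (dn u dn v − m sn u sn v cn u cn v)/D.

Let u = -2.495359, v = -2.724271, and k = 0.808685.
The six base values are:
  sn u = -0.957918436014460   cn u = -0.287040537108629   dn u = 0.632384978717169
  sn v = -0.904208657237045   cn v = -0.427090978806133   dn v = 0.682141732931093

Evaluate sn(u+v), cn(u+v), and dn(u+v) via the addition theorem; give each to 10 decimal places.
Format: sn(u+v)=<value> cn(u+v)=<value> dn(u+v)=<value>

m = k² = 0.653971429225
D = 1 − m·sn²u·sn²v = 0.5093710615495177
sn(u+v) = (sn u·cn v·dn v + sn v·cn u·dn u)/D = 0.443208748991233/0.5093710615495177 = 0.8701097931299483
cn(u+v) = (cn u·cn v − sn u·sn v·dn u·dn v)/D = -0.2510475715112751/0.5093710615495177 = -0.4928579388620605
dn(u+v) = (dn u·dn v − m·sn u·sn v·cn u·cn v)/D = 0.3619346042675235/0.5093710615495177 = 0.7105519563017785

sn(u+v)=0.8701097931 cn(u+v)=-0.4928579389 dn(u+v)=0.7105519563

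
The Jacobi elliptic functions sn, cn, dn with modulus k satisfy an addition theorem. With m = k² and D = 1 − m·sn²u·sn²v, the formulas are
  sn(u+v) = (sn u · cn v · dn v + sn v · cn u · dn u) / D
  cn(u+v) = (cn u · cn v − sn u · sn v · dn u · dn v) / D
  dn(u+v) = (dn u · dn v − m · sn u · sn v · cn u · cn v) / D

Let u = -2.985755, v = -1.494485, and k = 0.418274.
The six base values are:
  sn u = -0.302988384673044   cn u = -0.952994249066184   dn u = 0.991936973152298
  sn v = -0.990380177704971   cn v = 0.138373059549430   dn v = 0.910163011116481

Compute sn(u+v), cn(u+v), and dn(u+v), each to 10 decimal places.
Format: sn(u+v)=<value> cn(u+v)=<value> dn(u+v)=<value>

m = k² = 0.174953139076
D = 1 − m·sn²u·sn²v = 0.9842464811282579
sn(u+v) = (sn u·cn v·dn v + sn v·cn u·dn u)/D = 0.8980575389911002/0.9842464811282579 = 0.9124315465793102
cn(u+v) = (cn u·cn v − sn u·sn v·dn u·dn v)/D = -0.402782562028952/0.9842464811282579 = -0.4092293645462017
dn(u+v) = (dn u·dn v − m·sn u·sn v·cn u·cn v)/D = 0.9097472968953512/0.9842464811282579 = 0.924308406825588

sn(u+v)=0.9124315466 cn(u+v)=-0.4092293645 dn(u+v)=0.9243084068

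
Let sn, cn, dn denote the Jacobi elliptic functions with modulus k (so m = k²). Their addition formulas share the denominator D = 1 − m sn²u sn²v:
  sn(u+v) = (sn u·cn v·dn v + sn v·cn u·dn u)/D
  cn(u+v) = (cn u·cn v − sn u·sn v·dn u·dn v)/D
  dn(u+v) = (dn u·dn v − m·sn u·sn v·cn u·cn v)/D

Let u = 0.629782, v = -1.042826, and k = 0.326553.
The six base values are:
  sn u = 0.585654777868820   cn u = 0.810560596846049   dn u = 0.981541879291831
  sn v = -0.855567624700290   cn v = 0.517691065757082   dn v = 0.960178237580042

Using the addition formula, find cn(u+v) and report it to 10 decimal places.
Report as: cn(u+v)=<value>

m = k² = 0.106636861809
D = 1 − m·sn²u·sn²v = 0.9732268530575937
cn(u+v) = (cn u·cn v − sn u·sn v·dn u·dn v)/D = 0.8918534065934537/0.9732268530575937 = 0.9163879970959613

cn(u+v)=0.9163879971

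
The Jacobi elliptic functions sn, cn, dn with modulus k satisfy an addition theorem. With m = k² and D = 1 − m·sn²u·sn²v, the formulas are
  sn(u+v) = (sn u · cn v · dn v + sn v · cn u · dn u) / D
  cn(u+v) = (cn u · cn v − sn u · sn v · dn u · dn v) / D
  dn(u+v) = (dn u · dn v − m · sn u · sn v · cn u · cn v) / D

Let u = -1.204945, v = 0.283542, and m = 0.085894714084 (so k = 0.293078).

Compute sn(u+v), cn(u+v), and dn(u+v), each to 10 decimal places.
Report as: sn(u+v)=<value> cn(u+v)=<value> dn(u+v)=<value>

sn u = -0.9269662026441124, cn u = 0.3751448508983621, dn u = 0.9623895070766106
sn v = 0.2794497431378438, cn v = 0.960160320498714, dn v = 0.9966405050647214
m = k² = 0.085894714084
D = 1 − m·sn²u·sn²v = 0.9942362960168763
sn(u+v) = (sn u·cn v·dn v + sn v·cn u·dn u)/D = -0.7861548253946804/0.9942362960168763 = -0.7907122567785799
cn(u+v) = (cn u·cn v − sn u·sn v·dn u·dn v)/D = 0.6086595130497979/0.9942362960168763 = 0.6121879833679563
dn(u+v) = (dn u·dn v − m·sn u·sn v·cn u·cn v)/D = 0.9671708711217758/0.9942362960168763 = 0.9727776736742258

sn(u+v)=-0.7907122568 cn(u+v)=0.6121879834 dn(u+v)=0.9727776737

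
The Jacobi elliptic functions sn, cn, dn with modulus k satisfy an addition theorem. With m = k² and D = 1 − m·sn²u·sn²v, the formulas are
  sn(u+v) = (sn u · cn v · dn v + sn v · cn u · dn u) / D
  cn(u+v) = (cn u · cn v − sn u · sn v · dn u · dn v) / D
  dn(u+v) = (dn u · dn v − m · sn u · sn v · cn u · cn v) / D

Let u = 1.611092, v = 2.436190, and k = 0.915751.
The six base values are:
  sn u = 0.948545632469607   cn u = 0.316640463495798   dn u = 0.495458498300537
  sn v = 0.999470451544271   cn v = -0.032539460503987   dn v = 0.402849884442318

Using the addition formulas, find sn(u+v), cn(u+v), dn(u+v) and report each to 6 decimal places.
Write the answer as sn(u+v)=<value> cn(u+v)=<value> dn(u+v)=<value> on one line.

m = k² = 0.838599894001
D = 1 − m·sn²u·sn²v = 0.2462780226841878
sn(u+v) = (sn u·cn v·dn v + sn v·cn u·dn u)/D = 0.1443651044077048/0.2462780226841878 = 0.5861875243039043
cn(u+v) = (cn u·cn v − sn u·sn v·dn u·dn v)/D = -0.1995283966922649/0.2462780226841878 = -0.81017540468127
dn(u+v) = (dn u·dn v − m·sn u·sn v·cn u·cn v)/D = 0.2077868293029265/0.2462780226841878 = 0.8437083708820413

sn(u+v)=0.586188 cn(u+v)=-0.810175 dn(u+v)=0.843708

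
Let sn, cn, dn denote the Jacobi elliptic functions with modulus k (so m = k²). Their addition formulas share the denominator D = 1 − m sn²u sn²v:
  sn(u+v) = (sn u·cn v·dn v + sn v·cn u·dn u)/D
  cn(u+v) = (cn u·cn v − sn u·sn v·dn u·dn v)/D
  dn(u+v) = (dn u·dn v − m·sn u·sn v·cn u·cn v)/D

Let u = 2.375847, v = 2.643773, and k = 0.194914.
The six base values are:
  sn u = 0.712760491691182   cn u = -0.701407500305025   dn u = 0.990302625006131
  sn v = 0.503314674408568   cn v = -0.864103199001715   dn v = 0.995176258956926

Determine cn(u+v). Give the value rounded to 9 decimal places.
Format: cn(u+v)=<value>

cn(u+v)=0.253779033

m = k² = 0.037991467396
D = 1 − m·sn²u·sn²v = 0.9951106346428084
cn(u+v) = (cn u·cn v − sn u·sn v·dn u·dn v)/D = 0.2525382149146218/0.9951106346428084 = 0.25377903332856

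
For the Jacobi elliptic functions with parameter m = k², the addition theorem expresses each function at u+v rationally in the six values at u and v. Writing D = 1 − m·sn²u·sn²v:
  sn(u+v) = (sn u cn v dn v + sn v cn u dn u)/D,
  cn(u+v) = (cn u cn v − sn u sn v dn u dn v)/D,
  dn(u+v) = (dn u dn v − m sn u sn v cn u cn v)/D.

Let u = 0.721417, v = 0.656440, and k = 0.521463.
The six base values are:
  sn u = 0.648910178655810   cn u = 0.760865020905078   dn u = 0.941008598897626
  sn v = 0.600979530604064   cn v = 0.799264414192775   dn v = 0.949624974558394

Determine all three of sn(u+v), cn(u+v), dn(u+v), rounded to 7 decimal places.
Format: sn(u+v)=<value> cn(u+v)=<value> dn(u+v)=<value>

m = k² = 0.271923660369
D = 1 − m·sn²u·sn²v = 0.9586442852725826
sn(u+v) = (sn u·cn v·dn v + sn v·cn u·dn u)/D = 0.9228134070678609/0.9586442852725826 = 0.9626233851751034
cn(u+v) = (cn u·cn v − sn u·sn v·dn u·dn v)/D = 0.2596426032483635/0.9586442852725826 = 0.2708435310544164
dn(u+v) = (dn u·dn v − m·sn u·sn v·cn u·cn v)/D = 0.8291157147339858/0.9586442852725826 = 0.8648835939164166

sn(u+v)=0.9626234 cn(u+v)=0.2708435 dn(u+v)=0.8648836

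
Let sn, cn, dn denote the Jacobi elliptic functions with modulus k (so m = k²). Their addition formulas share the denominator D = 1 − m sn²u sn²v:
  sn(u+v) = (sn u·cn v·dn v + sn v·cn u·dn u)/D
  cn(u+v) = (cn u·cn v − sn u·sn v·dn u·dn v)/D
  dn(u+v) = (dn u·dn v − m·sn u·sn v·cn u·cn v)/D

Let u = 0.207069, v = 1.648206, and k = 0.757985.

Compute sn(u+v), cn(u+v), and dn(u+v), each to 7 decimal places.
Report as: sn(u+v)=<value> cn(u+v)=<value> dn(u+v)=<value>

sn(u+v)=0.9990244 cn(u+v)=0.0441620 dn(u+v)=0.6531304

sn u = 0.2047683855258656, cn u = 0.9788104557518429, dn u = 0.9878812845008692
sn v = 0.9837518387400023, cn v = 0.1795336173970337, dn v = 0.6663163943644832
m = k² = 0.574541260225
D = 1 − m·sn²u·sn²v = 0.9766859271498317
sn(u+v) = (sn u·cn v·dn v + sn v·cn u·dn u)/D = 0.9757330569880032/0.9766859271498317 = 0.9990243842617767
cn(u+v) = (cn u·cn v − sn u·sn v·dn u·dn v)/D = 0.04313237523453329/0.9766859271498317 = 0.04416197063512764
dn(u+v) = (dn u·dn v − m·sn u·sn v·cn u·cn v)/D = 0.6379032227942669/0.9766859271498317 = 0.6531303513871632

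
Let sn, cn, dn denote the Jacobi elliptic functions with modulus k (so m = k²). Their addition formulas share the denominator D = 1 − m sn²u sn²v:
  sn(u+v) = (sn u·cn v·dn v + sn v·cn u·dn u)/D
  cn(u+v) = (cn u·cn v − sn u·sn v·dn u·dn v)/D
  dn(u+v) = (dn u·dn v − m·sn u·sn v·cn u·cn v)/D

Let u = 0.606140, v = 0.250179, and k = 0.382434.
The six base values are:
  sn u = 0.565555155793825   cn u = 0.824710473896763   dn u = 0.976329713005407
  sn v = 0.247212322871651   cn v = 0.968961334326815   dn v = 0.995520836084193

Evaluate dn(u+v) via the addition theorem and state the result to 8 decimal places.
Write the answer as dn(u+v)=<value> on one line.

m = k² = 0.146255764356
D = 1 − m·sn²u·sn²v = 0.9971410724190452
dn(u+v) = (dn u·dn v − m·sn u·sn v·cn u·cn v)/D = 0.9556160462519019/0.9971410724190452 = 0.9583559164137082

dn(u+v)=0.95835592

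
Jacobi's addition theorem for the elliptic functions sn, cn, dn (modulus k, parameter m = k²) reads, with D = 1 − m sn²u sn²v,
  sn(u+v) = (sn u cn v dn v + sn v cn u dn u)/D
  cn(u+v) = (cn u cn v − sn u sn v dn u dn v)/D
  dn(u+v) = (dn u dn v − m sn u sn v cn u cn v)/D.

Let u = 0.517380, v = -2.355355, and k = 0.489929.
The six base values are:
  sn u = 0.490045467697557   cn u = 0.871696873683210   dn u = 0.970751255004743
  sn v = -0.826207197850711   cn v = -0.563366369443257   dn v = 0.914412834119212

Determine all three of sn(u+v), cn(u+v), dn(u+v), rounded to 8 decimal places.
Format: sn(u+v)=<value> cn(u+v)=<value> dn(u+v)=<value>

sn(u+v)=-0.99055991 cn(u+v)=-0.13708050 dn(u+v)=0.87434547

m = k² = 0.240030425041
D = 1 − m·sn²u·sn²v = 0.9606525133852932
sn(u+v) = (sn u·cn v·dn v + sn v·cn u·dn u)/D = -0.9515838675089483/0.9606525133852932 = -0.9905599103213841
cn(u+v) = (cn u·cn v − sn u·sn v·dn u·dn v)/D = -0.1316867289068768/0.9606525133852932 = -0.1370805021295568
dn(u+v) = (dn u·dn v − m·sn u·sn v·cn u·cn v)/D = 0.8399421739508736/0.9606525133852932 = 0.8743454706540639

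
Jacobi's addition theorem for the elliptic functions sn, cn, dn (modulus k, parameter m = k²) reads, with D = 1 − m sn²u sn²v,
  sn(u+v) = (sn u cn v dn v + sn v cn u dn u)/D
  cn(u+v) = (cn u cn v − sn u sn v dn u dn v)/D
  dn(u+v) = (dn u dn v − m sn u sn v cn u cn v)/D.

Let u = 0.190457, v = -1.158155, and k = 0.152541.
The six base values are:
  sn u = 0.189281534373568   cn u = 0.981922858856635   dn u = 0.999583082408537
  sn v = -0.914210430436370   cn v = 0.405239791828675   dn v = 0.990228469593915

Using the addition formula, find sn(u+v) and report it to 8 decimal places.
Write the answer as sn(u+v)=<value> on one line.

sn(u+v)=-0.82192765

m = k² = 0.023268756681
D = 1 − m·sn²u·sn²v = 0.9993032419134931
sn(u+v) = (sn u·cn v·dn v + sn v·cn u·dn u)/D = -0.8213549690336578/0.9993032419134931 = -0.8219276537729478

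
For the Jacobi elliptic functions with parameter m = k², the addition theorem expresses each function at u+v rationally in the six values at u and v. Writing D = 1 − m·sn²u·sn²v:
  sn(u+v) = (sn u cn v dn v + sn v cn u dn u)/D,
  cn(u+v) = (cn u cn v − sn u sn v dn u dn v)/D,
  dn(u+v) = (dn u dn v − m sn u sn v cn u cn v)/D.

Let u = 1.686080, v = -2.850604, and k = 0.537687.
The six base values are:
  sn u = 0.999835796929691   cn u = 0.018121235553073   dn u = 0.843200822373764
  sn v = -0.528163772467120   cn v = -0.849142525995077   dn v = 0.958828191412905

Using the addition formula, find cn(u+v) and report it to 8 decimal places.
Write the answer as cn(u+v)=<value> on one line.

m = k² = 0.289107309969
D = 1 − m·sn²u·sn²v = 0.9193779839360638
cn(u+v) = (cn u·cn v − sn u·sn v·dn u·dn v)/D = 0.4115547109719207/0.9193779839360638 = 0.4476447317239015

cn(u+v)=0.44764473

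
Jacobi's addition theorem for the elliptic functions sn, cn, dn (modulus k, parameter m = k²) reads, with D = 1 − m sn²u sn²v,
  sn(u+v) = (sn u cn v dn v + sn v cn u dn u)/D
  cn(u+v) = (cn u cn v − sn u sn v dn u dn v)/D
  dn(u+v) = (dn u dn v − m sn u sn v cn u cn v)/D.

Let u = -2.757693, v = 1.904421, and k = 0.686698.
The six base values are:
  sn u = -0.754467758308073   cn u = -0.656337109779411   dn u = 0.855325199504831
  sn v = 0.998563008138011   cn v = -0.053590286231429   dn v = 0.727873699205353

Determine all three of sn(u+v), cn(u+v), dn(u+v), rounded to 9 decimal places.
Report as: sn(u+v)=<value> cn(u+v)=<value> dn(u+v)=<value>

m = k² = 0.471554143204
D = 1 − m·sn²u·sn²v = 0.7323520739090455
sn(u+v) = (sn u·cn v·dn v + sn v·cn u·dn u)/D = -0.5311454748945151/0.7323520739090455 = -0.7252597402495794
cn(u+v) = (cn u·cn v − sn u·sn v·dn u·dn v)/D = 0.5042063512669788/0.7323520739090455 = 0.6884753511732375
dn(u+v) = (dn u·dn v − m·sn u·sn v·cn u·cn v)/D = 0.6350644218992975/0.7323520739090455 = 0.8671572656434771

sn(u+v)=-0.725259740 cn(u+v)=0.688475351 dn(u+v)=0.867157266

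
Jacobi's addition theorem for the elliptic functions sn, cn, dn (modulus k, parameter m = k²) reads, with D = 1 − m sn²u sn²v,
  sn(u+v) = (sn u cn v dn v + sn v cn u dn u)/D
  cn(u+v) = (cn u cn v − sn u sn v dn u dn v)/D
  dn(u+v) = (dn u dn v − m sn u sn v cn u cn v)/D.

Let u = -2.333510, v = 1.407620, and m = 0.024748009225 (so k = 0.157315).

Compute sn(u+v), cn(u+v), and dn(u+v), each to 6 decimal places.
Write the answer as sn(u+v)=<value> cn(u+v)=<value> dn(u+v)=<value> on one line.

sn u = -0.7350609976837932, cn u = -0.6780009805922898, dn u = 0.9932916427488049
sn v = 0.9854322791420143, cn v = 0.1700682898866667, dn v = 0.987910817316112
m = k² = 0.024748009225
D = 1 − m·sn²u·sn²v = 0.9870150405785774
sn(u+v) = (sn u·cn v·dn v + sn v·cn u·dn u)/D = -0.787141327998106/0.9870150405785774 = -0.7974967914741121
cn(u+v) = (cn u·cn v − sn u·sn v·dn u·dn v)/D = 0.595489059585236/0.9870150405785774 = 0.6033231866823092
dn(u+v) = (dn u·dn v − m·sn u·sn v·cn u·cn v)/D = 0.979216541377358/0.9870150405785774 = 0.9920989054060939

sn(u+v)=-0.797497 cn(u+v)=0.603323 dn(u+v)=0.992099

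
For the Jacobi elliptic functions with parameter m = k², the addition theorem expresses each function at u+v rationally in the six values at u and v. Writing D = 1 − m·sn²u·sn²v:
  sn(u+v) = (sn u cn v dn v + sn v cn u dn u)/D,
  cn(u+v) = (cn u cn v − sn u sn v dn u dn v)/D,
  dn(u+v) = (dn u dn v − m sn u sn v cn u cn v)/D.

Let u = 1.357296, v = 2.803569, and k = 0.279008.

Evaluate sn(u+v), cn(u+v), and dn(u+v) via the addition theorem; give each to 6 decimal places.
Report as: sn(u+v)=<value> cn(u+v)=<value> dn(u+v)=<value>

sn(u+v)=-0.811021 cn(u+v)=-0.585017 dn(u+v)=0.974062

sn u = 0.9722998284635824, cn u = 0.2337371249281727, dn u = 0.9625006340600047
sn v = 0.3905039073585058, cn v = -0.9206012700065862, dn v = 0.9940468239300651
m = k² = 0.077845464064
D = 1 − m·sn²u·sn²v = 0.9887776322089187
sn(u+v) = (sn u·cn v·dn v + sn v·cn u·dn u)/D = -0.801919270109024/0.9887776322089187 = -0.8110208443101053
cn(u+v) = (cn u·cn v − sn u·sn v·dn u·dn v)/D = -0.5784519774229196/0.9887776322089187 = -0.5850172562365353
dn(u+v) = (dn u·dn v − m·sn u·sn v·cn u·cn v)/D = 0.9631307137915692/0.9887776322089187 = 0.9740619957592946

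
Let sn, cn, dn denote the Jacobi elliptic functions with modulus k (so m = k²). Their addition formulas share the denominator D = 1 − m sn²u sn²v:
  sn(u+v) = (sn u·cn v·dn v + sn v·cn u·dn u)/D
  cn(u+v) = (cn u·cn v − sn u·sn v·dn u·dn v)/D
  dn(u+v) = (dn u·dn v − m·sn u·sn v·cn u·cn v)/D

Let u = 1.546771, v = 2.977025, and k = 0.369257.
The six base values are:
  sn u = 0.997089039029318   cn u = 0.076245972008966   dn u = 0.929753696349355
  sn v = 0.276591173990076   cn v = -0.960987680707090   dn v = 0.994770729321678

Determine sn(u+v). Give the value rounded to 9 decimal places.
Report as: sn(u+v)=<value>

sn(u+v)=-0.943355223

m = k² = 0.136350732049
D = 1 − m·sn²u·sn²v = 0.9896294451337834
sn(u+v) = (sn u·cn v·dn v + sn v·cn u·dn u)/D = -0.9335721055059836/0.9896294451337834 = -0.943355222600292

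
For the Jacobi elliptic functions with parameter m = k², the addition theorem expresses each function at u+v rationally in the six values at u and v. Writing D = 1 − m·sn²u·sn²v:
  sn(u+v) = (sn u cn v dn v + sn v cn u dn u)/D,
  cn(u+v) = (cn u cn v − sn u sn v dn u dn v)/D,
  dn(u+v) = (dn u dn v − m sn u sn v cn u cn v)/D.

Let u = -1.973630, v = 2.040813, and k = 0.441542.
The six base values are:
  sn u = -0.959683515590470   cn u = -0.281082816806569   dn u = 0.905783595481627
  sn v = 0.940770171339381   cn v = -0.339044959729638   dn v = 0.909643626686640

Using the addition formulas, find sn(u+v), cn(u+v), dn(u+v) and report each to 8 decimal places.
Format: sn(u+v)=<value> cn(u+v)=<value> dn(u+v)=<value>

m = k² = 0.194959337764
D = 1 − m·sn²u·sn²v = 0.8410841596178531
sn(u+v) = (sn u·cn v·dn v + sn v·cn u·dn u)/D = 0.05645579837345071/0.8410841596178531 = 0.06712265084043602
cn(u+v) = (cn u·cn v − sn u·sn v·dn u·dn v)/D = 0.8391872892209977/0.8410841596178531 = 0.9977447317546472
dn(u+v) = (dn u·dn v − m·sn u·sn v·cn u·cn v)/D = 0.8407146828817293/0.8410841596178531 = 0.9995607137146755

sn(u+v)=0.06712265 cn(u+v)=0.99774473 dn(u+v)=0.99956071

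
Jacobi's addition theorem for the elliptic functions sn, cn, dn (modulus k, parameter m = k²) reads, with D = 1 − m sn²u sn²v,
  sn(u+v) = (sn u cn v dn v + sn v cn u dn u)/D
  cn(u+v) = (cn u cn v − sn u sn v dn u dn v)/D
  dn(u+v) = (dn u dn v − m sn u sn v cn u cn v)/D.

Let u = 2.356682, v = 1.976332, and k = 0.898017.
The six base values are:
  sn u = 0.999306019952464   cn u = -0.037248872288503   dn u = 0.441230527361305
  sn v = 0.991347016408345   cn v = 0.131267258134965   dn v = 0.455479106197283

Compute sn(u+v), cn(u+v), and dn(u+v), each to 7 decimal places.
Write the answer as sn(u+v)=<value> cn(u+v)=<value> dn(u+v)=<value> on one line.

sn(u+v)=0.2083559 cn(u+v)=-0.9780531 dn(u+v)=0.9823395

m = k² = 0.806434532289
D = 1 − m·sn²u·sn²v = 0.2085608466947497
sn(u+v) = (sn u·cn v·dn v + sn v·cn u·dn u)/D = 0.04345487585290023/0.2085608466947497 = 0.2083558661252509
cn(u+v) = (cn u·cn v − sn u·sn v·dn u·dn v)/D = -0.2039835790906707/0.2085608466947497 = -0.97805308294141
dn(u+v) = (dn u·dn v − m·sn u·sn v·cn u·cn v)/D = 0.2048775617035314/0.2085608466947497 = 0.9823395184206882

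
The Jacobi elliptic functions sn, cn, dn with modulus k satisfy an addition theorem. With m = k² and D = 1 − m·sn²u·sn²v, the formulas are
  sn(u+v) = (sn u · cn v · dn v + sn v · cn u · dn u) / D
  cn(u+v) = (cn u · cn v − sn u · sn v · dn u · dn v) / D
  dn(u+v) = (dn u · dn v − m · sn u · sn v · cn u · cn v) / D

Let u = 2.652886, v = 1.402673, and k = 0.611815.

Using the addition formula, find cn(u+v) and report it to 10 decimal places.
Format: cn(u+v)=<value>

cn(u+v)=-0.8646585923

sn u = 0.7396555928690594, cn u = -0.6729855896952922, dn u = 0.891747968386971
sn v = 0.9596725850953271, cn v = 0.2811201334242215, dn v = 0.8094838940839441
m = k² = 0.374317594225
D = 1 − m·sn²u·sn²v = 0.8113983408441789
cn(u+v) = (cn u·cn v − sn u·sn v·dn u·dn v)/D = -0.7015825472012751/0.8113983408441789 = -0.8646585923152721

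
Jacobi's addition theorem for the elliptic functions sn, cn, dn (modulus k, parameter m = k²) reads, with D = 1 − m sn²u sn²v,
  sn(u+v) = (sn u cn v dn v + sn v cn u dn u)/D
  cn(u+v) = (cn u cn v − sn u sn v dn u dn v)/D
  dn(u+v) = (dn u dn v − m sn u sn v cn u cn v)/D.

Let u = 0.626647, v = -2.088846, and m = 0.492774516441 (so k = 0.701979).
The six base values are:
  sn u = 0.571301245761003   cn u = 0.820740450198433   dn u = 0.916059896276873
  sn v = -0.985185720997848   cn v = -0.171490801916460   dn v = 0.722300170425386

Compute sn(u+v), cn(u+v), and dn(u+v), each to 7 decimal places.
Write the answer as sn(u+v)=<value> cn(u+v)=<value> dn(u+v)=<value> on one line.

sn(u+v)=-0.9615823 cn(u+v)=0.2745168 dn(u+v)=0.7378081

m = k² = 0.492774516441
D = 1 − m·sn²u·sn²v = 0.8438957238104153
sn(u+v) = (sn u·cn v·dn v + sn v·cn u·dn u)/D = -0.8114751830580242/0.8438957238104153 = -0.9615822905157006
cn(u+v) = (cn u·cn v − sn u·sn v·dn u·dn v)/D = 0.2316635921901644/0.8438957238104153 = 0.274516845688163
dn(u+v) = (dn u·dn v − m·sn u·sn v·cn u·cn v)/D = 0.6226330614644494/0.8438957238104153 = 0.7378080536456498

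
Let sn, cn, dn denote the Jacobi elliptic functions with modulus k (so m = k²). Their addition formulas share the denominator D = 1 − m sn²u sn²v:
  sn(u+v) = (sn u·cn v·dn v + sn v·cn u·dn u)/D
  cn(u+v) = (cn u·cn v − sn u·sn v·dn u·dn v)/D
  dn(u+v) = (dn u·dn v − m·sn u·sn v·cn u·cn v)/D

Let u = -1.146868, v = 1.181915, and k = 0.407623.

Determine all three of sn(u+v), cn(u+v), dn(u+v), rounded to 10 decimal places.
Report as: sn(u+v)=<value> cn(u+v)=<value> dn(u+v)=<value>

sn(u+v)=0.0350386347 cn(u+v)=0.9993859585 dn(u+v)=0.9998979991

sn u = -0.8978357390246701, cn u = 0.4403305414458829, dn u = 0.9306233069321725
sn v = 0.911701023339552, cn v = 0.410854285655649, dn v = 0.9283808030578768
m = k² = 0.166156510129
D = 1 − m·sn²u·sn²v = 0.8886690220210036
sn(u+v) = (sn u·cn v·dn v + sn v·cn u·dn u)/D = 0.03113774923316659/0.8886690220210036 = 0.03503863470153756
cn(u+v) = (cn u·cn v − sn u·sn v·dn u·dn v)/D = 0.8881233423756294/0.8886690220210036 = 0.9993859585156539
dn(u+v) = (dn u·dn v − m·sn u·sn v·cn u·cn v)/D = 0.8885783770095708/0.8886690220210036 = 0.9998979991322003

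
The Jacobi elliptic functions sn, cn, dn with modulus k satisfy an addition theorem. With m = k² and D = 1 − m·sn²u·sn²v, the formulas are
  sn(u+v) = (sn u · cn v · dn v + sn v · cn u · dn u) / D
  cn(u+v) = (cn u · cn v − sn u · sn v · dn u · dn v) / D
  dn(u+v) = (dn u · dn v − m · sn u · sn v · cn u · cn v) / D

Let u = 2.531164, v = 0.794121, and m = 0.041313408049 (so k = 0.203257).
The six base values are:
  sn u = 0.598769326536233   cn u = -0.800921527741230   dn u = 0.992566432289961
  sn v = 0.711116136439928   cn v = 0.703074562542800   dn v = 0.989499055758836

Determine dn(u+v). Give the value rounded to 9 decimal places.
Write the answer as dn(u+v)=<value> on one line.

m = k² = 0.041313408049
D = 1 − m·sn²u·sn²v = 0.9925098385564239
dn(u+v) = (dn u·dn v − m·sn u·sn v·cn u·cn v)/D = 0.9920491855348826/0.9925098385564239 = 0.9995358705741282

dn(u+v)=0.999535871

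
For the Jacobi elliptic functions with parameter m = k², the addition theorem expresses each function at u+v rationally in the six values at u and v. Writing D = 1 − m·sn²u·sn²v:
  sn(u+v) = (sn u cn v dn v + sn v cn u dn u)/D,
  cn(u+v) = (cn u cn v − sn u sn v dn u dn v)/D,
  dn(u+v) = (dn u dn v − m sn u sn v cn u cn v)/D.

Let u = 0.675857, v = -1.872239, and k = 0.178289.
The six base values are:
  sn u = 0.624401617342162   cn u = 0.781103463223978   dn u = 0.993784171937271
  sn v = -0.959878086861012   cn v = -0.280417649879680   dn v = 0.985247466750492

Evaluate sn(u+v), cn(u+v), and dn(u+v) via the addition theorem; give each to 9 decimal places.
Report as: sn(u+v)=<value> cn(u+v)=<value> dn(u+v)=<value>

m = k² = 0.031786967521
D = 1 − m·sn²u·sn²v = 0.9885814938201275
sn(u+v) = (sn u·cn v·dn v + sn v·cn u·dn u)/D = -0.9176138585577636/0.9885814938201275 = -0.9282126605585877
cn(u+v) = (cn u·cn v − sn u·sn v·dn u·dn v)/D = 0.3678018168883447/0.9885814938201275 = 0.3720500729454949
dn(u+v) = (dn u·dn v − m·sn u·sn v·cn u·cn v)/D = 0.9749503886446179/0.9885814938201275 = 0.9862114501831958

sn(u+v)=-0.928212661 cn(u+v)=0.372050073 dn(u+v)=0.986211450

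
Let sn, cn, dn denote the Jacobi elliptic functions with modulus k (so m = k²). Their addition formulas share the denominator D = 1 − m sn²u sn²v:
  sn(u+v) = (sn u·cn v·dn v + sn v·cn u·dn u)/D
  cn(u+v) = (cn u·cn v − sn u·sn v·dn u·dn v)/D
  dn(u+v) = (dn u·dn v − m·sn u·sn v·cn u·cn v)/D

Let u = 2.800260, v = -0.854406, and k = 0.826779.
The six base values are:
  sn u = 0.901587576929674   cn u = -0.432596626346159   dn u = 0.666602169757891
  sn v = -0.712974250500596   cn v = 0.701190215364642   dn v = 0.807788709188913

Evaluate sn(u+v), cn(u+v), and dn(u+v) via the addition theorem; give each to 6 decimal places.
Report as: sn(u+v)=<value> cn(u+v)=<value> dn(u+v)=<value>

m = k² = 0.683563514841
D = 1 − m·sn²u·sn²v = 0.7175494643685674
sn(u+v) = (sn u·cn v·dn v + sn v·cn u·dn u)/D = 0.7162716876299975/0.7175494643685674 = 0.9982192492615205
cn(u+v) = (cn u·cn v − sn u·sn v·dn u·dn v)/D = 0.04280307600270387/0.7175494643685674 = 0.05965174267166365
dn(u+v) = (dn u·dn v − m·sn u·sn v·cn u·cn v)/D = 0.405189216464057/0.7175494643685674 = 0.5646847173394762

sn(u+v)=0.998219 cn(u+v)=0.059652 dn(u+v)=0.564685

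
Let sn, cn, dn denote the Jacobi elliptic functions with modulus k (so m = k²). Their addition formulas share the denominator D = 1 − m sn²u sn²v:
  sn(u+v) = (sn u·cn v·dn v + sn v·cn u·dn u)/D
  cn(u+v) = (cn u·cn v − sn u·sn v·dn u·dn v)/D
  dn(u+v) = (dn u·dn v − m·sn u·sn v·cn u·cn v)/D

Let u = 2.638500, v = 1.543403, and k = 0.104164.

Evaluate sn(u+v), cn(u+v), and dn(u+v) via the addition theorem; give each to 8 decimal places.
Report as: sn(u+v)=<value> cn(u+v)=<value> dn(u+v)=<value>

sn u = 0.4894307850328446, cn u = -0.8720421472968686, dn u = 0.9986996198436194
sn v = 0.999503661229262, cn v = 0.03150287588936488, dn v = 0.994565547925449
m = k² = 0.010850138896
D = 1 − m·sn²u·sn²v = 0.9974035100732505
sn(u+v) = (sn u·cn v·dn v + sn v·cn u·dn u)/D = -0.8551412092054453/0.9974035100732505 = -0.8573673549059825
cn(u+v) = (cn u·cn v − sn u·sn v·dn u·dn v)/D = -0.5133685559372424/0.9974035100732505 = -0.5147049822388734
dn(u+v) = (dn u·dn v − m·sn u·sn v·cn u·cn v)/D = 0.9934180484293146/0.9974035100732505 = 0.9960041632060797

sn(u+v)=-0.85736735 cn(u+v)=-0.51470498 dn(u+v)=0.99600416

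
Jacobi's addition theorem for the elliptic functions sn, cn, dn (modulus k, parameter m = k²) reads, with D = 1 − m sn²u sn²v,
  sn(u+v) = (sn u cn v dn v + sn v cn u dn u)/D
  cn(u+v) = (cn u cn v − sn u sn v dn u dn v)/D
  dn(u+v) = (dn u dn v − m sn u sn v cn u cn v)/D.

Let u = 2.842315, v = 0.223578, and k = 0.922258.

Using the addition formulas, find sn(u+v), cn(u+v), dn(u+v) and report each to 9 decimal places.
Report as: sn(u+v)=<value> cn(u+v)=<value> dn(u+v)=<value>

sn(u+v)=0.961623062 cn(u+v)=-0.274373989 dn(u+v)=0.462029488

sn u = 0.9839108700870566, cn u = -0.1786600115429618, dn u = 0.4202255826034025
sn v = 0.2201933130858324, cn v = 0.9754562547199565, dn v = 0.9791631765365322
m = k² = 0.850559818564
D = 1 − m·sn²u·sn²v = 0.9600768655310469
sn(u+v) = (sn u·cn v·dn v + sn v·cn u·dn u)/D = 0.9232320555947321/0.9600768655310469 = 0.9616230624243458
cn(u+v) = (cn u·cn v − sn u·sn v·dn u·dn v)/D = -0.2634201192966197/0.9600768655310469 = -0.2743739889523473
dn(u+v) = (dn u·dn v − m·sn u·sn v·cn u·cn v)/D = 0.443583822980811/0.9600768655310469 = 0.4620294883737789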